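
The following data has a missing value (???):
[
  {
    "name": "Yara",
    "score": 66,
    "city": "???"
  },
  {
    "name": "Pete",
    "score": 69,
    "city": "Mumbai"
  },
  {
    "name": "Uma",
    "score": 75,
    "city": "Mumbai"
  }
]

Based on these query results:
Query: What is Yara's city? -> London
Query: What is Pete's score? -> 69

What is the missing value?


The missing value is Yara's city
From query: Yara's city = London

ANSWER: London


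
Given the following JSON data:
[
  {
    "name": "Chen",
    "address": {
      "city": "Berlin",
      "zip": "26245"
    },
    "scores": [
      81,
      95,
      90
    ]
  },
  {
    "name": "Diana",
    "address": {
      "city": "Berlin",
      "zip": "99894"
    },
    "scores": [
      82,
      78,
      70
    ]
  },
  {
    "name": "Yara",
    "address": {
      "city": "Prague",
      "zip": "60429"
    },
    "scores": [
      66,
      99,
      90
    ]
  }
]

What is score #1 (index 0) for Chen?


Path: records[0].scores[0]
Value: 81

ANSWER: 81


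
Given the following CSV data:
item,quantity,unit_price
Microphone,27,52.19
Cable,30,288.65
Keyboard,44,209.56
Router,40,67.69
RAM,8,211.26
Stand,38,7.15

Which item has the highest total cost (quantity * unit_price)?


Computing row totals:
  Microphone: 1409.13
  Cable: 8659.5
  Keyboard: 9220.64
  Router: 2707.6
  RAM: 1690.08
  Stand: 271.7
Maximum: Keyboard (9220.64)

ANSWER: Keyboard


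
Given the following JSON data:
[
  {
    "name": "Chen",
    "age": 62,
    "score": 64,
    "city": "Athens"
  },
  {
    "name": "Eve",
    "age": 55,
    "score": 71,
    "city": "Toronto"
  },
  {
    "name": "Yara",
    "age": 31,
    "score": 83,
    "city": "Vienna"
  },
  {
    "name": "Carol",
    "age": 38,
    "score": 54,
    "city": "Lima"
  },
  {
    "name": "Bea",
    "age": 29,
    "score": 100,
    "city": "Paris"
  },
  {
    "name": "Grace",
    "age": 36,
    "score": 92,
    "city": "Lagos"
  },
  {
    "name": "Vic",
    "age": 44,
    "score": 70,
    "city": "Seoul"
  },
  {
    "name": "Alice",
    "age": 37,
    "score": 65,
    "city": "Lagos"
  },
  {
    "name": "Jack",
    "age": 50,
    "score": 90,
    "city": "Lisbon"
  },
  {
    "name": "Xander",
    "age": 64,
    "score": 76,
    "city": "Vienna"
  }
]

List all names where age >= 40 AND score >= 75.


Checking both conditions:
  Chen (age=62, score=64) -> no
  Eve (age=55, score=71) -> no
  Yara (age=31, score=83) -> no
  Carol (age=38, score=54) -> no
  Bea (age=29, score=100) -> no
  Grace (age=36, score=92) -> no
  Vic (age=44, score=70) -> no
  Alice (age=37, score=65) -> no
  Jack (age=50, score=90) -> YES
  Xander (age=64, score=76) -> YES


ANSWER: Jack, Xander


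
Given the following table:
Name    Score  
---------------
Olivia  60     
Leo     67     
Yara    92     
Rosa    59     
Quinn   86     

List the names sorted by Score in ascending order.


Sorting by Score (ascending):
  Rosa: 59
  Olivia: 60
  Leo: 67
  Quinn: 86
  Yara: 92


ANSWER: Rosa, Olivia, Leo, Quinn, Yara


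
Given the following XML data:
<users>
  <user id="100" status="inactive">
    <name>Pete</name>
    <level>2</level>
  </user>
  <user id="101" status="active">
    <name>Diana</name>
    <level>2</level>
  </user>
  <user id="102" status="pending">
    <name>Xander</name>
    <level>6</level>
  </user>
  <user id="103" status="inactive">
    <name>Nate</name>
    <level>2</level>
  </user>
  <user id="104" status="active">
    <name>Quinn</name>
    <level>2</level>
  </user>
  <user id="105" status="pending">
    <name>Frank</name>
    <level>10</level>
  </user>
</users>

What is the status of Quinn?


Finding user with name = Quinn
user id="104" status="active"

ANSWER: active


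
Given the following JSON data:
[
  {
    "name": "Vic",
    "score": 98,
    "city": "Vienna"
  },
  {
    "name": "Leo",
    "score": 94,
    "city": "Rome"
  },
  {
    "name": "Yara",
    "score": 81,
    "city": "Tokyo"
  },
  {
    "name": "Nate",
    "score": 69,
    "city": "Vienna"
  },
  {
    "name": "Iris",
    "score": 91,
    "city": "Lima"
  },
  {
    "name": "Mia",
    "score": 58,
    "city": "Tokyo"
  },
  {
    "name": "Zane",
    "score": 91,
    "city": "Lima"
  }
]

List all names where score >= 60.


Filtering records where score >= 60:
  Vic (score=98) -> YES
  Leo (score=94) -> YES
  Yara (score=81) -> YES
  Nate (score=69) -> YES
  Iris (score=91) -> YES
  Mia (score=58) -> no
  Zane (score=91) -> YES


ANSWER: Vic, Leo, Yara, Nate, Iris, Zane


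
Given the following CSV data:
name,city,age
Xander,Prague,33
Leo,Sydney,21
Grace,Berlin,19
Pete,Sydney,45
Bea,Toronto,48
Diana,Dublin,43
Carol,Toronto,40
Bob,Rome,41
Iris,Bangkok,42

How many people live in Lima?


Scanning city column for 'Lima':
Total matches: 0

ANSWER: 0


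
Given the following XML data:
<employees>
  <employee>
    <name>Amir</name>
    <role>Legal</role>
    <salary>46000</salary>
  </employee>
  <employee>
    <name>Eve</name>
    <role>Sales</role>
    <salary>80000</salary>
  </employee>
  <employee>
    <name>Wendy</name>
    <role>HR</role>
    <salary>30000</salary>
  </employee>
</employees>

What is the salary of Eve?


Searching for <employee> with <name>Eve</name>
Found at position 2
<salary>80000</salary>

ANSWER: 80000


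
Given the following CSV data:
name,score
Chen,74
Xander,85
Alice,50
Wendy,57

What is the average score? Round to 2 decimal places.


Scores: 74, 85, 50, 57
Sum = 266
Count = 4
Average = 266 / 4 = 66.50

ANSWER: 66.50


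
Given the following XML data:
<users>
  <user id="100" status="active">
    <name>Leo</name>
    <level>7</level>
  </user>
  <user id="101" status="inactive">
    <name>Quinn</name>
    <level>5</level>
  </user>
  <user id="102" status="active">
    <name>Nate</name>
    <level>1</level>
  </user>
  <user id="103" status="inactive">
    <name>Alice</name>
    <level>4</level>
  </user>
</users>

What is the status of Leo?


Finding user with name = Leo
user id="100" status="active"

ANSWER: active


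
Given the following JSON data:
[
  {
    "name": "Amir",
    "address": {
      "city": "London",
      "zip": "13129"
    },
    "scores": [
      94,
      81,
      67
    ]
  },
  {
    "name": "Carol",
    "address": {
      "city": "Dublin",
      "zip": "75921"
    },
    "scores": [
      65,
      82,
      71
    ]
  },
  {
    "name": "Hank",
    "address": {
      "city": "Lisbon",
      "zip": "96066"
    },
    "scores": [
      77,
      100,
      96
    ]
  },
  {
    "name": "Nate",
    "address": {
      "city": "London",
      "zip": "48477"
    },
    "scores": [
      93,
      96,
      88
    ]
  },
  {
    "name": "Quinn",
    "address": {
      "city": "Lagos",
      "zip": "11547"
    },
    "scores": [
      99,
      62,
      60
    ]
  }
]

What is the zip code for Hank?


Path: records[2].address.zip
Value: 96066

ANSWER: 96066


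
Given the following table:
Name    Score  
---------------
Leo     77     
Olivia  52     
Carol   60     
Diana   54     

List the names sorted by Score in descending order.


Sorting by Score (descending):
  Leo: 77
  Carol: 60
  Diana: 54
  Olivia: 52


ANSWER: Leo, Carol, Diana, Olivia


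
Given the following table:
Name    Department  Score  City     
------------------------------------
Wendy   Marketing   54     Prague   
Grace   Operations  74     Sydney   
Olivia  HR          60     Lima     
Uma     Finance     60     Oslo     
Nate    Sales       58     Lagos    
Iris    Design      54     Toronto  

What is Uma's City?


Row 4: Uma
City = Oslo

ANSWER: Oslo


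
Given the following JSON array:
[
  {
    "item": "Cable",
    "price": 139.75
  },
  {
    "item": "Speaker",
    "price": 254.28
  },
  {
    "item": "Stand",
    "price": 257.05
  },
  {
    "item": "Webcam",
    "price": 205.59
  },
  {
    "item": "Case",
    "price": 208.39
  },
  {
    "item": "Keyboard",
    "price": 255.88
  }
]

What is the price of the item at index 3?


Array index 3 -> Webcam
price = 205.59

ANSWER: 205.59


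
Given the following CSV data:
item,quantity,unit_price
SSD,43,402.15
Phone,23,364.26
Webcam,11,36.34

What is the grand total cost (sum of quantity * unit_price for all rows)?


Computing row totals:
  SSD: 43 * 402.15 = 17292.45
  Phone: 23 * 364.26 = 8377.98
  Webcam: 11 * 36.34 = 399.74
Grand total = 17292.45 + 8377.98 + 399.74 = 26070.17

ANSWER: 26070.17


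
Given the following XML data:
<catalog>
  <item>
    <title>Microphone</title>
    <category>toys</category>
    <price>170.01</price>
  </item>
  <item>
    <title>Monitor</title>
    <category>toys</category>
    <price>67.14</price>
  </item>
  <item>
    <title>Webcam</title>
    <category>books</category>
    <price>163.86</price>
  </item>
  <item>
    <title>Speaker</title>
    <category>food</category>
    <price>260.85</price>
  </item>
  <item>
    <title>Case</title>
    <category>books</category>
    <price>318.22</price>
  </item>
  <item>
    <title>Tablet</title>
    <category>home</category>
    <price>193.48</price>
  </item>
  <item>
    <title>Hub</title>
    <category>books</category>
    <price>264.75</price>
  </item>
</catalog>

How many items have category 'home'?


Scanning <item> elements for <category>home</category>:
  Item 6: Tablet -> MATCH
Count: 1

ANSWER: 1


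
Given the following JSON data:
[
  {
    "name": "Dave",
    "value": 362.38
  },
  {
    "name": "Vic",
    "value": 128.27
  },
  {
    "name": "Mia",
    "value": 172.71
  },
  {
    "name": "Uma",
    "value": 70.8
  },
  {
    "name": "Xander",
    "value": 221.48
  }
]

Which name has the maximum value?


Comparing values:
  Dave: 362.38
  Vic: 128.27
  Mia: 172.71
  Uma: 70.8
  Xander: 221.48
Maximum: Dave (362.38)

ANSWER: Dave


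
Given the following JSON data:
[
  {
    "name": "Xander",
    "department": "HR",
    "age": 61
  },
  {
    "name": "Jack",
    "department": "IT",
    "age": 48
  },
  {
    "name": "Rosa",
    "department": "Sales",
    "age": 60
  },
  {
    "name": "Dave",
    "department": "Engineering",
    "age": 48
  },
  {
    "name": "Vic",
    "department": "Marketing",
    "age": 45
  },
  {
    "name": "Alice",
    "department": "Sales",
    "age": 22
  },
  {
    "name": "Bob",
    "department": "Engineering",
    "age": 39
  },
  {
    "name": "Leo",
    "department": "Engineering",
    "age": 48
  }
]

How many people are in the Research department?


Scanning records for department = Research
  No matches found
Count: 0

ANSWER: 0


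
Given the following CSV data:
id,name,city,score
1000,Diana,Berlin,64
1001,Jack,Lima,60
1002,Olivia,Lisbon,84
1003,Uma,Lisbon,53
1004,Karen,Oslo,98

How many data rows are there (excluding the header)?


Counting rows (excluding header):
Header: id,name,city,score
Data rows: 5

ANSWER: 5


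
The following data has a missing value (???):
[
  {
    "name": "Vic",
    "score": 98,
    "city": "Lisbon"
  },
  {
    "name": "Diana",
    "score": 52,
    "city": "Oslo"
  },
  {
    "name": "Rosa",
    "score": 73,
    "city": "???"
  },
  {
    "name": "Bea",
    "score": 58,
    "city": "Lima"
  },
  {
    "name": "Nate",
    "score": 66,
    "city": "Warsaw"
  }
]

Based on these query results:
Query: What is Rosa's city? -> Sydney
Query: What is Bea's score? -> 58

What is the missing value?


The missing value is Rosa's city
From query: Rosa's city = Sydney

ANSWER: Sydney


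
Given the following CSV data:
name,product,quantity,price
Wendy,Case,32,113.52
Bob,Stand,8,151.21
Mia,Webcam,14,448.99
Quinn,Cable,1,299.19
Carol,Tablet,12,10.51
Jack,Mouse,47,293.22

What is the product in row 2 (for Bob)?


Row 2: Bob
Column 'product' = Stand

ANSWER: Stand


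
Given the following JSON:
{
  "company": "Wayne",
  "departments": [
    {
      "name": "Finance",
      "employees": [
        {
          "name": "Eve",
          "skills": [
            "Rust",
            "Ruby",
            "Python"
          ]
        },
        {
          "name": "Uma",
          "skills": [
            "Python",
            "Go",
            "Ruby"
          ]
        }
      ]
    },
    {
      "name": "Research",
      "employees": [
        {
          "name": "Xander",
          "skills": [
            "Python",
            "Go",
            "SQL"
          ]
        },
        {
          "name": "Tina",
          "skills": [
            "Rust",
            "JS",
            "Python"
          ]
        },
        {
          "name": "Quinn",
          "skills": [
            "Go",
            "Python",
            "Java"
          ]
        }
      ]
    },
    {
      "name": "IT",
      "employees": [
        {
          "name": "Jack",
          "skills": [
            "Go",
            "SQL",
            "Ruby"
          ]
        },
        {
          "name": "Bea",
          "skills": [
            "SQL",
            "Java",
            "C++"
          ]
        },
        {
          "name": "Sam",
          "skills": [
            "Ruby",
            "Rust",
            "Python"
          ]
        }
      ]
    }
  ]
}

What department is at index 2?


Path: departments[2].name
Value: IT

ANSWER: IT


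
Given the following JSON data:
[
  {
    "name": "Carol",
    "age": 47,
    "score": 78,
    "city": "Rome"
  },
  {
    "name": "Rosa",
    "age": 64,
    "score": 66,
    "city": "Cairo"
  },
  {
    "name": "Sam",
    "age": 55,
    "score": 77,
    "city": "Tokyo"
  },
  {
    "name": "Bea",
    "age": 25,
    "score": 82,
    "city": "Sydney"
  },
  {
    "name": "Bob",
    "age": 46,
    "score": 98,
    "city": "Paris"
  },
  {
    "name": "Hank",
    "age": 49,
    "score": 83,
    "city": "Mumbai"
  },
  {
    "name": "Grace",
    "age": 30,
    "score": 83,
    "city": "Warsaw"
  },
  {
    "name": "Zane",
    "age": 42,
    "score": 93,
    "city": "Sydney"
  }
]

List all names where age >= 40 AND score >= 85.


Checking both conditions:
  Carol (age=47, score=78) -> no
  Rosa (age=64, score=66) -> no
  Sam (age=55, score=77) -> no
  Bea (age=25, score=82) -> no
  Bob (age=46, score=98) -> YES
  Hank (age=49, score=83) -> no
  Grace (age=30, score=83) -> no
  Zane (age=42, score=93) -> YES


ANSWER: Bob, Zane


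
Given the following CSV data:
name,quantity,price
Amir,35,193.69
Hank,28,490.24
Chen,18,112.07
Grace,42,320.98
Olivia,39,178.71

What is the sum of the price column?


Values in 'price' column:
  Row 1: 193.69
  Row 2: 490.24
  Row 3: 112.07
  Row 4: 320.98
  Row 5: 178.71
Sum = 193.69 + 490.24 + 112.07 + 320.98 + 178.71 = 1295.69

ANSWER: 1295.69


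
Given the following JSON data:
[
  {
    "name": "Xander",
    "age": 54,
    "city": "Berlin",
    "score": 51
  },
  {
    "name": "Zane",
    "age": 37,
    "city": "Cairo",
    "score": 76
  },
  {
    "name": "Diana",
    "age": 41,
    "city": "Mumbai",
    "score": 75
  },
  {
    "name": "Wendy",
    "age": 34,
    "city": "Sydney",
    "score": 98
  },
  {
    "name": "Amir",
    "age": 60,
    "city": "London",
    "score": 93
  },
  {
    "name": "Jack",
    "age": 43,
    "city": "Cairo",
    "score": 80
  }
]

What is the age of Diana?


Looking up record where name = Diana
Record index: 2
Field 'age' = 41

ANSWER: 41


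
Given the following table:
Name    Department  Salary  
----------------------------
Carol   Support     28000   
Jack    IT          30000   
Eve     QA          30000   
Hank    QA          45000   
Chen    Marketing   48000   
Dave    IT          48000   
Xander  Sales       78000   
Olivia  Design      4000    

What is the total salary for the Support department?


Support department members:
  Carol: 28000
Total = 28000 = 28000

ANSWER: 28000


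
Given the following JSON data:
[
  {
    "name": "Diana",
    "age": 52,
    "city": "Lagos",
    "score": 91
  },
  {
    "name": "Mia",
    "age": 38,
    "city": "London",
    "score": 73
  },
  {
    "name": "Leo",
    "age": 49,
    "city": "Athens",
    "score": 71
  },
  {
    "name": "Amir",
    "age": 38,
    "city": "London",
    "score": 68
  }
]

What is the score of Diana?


Looking up record where name = Diana
Record index: 0
Field 'score' = 91

ANSWER: 91


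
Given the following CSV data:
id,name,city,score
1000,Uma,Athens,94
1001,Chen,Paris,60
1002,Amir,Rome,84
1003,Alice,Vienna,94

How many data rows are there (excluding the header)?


Counting rows (excluding header):
Header: id,name,city,score
Data rows: 4

ANSWER: 4


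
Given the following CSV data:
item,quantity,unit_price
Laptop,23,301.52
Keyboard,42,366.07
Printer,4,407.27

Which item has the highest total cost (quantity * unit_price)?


Computing row totals:
  Laptop: 6934.96
  Keyboard: 15374.94
  Printer: 1629.08
Maximum: Keyboard (15374.94)

ANSWER: Keyboard


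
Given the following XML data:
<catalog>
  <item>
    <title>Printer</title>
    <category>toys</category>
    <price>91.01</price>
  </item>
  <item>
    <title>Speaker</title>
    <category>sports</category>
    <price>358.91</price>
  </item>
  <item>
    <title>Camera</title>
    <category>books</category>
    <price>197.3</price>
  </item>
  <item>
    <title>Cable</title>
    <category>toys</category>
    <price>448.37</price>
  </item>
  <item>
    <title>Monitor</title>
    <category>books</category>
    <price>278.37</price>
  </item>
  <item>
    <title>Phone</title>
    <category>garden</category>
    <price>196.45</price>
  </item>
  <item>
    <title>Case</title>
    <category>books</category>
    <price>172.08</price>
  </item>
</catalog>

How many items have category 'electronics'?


Scanning <item> elements for <category>electronics</category>:
Count: 0

ANSWER: 0


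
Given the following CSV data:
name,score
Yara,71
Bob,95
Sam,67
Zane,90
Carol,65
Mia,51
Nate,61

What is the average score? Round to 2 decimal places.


Scores: 71, 95, 67, 90, 65, 51, 61
Sum = 500
Count = 7
Average = 500 / 7 = 71.43

ANSWER: 71.43


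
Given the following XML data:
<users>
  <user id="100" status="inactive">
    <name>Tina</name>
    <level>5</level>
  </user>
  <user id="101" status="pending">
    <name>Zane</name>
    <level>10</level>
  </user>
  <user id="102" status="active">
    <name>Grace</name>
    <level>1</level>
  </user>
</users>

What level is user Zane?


Finding user: Zane
<level>10</level>

ANSWER: 10


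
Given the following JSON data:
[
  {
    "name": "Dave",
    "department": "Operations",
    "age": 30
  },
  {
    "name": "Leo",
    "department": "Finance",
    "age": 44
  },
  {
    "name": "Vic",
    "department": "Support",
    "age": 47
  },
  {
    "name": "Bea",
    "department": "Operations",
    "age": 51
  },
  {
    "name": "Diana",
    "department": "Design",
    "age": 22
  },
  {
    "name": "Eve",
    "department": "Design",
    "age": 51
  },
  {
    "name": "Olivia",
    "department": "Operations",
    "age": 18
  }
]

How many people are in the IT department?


Scanning records for department = IT
  No matches found
Count: 0

ANSWER: 0


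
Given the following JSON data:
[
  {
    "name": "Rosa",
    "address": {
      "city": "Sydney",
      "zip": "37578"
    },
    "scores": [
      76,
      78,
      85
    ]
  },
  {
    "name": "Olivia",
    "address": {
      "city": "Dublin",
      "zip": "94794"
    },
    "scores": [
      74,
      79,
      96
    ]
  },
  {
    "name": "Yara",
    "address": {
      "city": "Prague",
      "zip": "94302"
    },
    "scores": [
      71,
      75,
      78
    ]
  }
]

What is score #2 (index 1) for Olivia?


Path: records[1].scores[1]
Value: 79

ANSWER: 79


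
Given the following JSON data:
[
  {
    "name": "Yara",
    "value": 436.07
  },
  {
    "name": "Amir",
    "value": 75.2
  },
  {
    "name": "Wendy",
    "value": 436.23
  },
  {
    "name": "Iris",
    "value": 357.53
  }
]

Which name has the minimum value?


Comparing values:
  Yara: 436.07
  Amir: 75.2
  Wendy: 436.23
  Iris: 357.53
Minimum: Amir (75.2)

ANSWER: Amir


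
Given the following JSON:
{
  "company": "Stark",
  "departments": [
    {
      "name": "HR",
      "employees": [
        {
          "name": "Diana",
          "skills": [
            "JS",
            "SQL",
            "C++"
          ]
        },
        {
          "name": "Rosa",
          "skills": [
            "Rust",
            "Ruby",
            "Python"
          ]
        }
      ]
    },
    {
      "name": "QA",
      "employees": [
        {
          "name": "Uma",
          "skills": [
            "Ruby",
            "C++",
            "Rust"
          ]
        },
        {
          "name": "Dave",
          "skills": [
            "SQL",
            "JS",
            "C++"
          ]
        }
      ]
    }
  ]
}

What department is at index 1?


Path: departments[1].name
Value: QA

ANSWER: QA


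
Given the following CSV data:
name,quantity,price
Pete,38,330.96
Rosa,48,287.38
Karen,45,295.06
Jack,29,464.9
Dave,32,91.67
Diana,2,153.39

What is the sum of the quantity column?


Values in 'quantity' column:
  Row 1: 38
  Row 2: 48
  Row 3: 45
  Row 4: 29
  Row 5: 32
  Row 6: 2
Sum = 38 + 48 + 45 + 29 + 32 + 2 = 194

ANSWER: 194


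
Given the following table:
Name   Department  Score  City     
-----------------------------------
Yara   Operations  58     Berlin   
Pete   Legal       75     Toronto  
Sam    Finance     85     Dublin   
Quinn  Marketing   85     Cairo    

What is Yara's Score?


Row 1: Yara
Score = 58

ANSWER: 58


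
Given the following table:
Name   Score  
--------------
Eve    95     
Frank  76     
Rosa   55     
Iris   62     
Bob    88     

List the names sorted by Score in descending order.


Sorting by Score (descending):
  Eve: 95
  Bob: 88
  Frank: 76
  Iris: 62
  Rosa: 55


ANSWER: Eve, Bob, Frank, Iris, Rosa


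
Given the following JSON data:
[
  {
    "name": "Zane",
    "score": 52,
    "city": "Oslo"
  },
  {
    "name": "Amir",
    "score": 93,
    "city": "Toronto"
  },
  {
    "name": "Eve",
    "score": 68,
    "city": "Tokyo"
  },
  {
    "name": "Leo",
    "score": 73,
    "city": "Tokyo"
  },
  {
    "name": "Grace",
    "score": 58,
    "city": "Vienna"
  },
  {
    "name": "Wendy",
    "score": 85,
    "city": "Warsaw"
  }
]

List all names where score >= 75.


Filtering records where score >= 75:
  Zane (score=52) -> no
  Amir (score=93) -> YES
  Eve (score=68) -> no
  Leo (score=73) -> no
  Grace (score=58) -> no
  Wendy (score=85) -> YES


ANSWER: Amir, Wendy


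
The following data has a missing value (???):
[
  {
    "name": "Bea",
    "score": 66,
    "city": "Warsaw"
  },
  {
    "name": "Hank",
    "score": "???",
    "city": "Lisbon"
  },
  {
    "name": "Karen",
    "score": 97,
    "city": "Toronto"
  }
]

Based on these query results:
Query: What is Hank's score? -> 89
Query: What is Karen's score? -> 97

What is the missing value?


The missing value is Hank's score
From query: Hank's score = 89

ANSWER: 89


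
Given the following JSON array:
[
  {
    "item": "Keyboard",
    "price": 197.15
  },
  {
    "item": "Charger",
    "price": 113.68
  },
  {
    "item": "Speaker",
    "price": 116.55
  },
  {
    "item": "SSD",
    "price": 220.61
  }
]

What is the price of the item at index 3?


Array index 3 -> SSD
price = 220.61

ANSWER: 220.61


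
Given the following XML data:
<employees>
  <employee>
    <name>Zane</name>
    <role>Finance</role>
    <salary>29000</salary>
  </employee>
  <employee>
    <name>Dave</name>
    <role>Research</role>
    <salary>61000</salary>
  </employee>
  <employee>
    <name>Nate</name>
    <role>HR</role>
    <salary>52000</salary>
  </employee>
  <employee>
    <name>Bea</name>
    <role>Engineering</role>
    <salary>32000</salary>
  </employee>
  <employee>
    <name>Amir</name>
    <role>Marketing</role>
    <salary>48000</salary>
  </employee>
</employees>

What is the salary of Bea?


Searching for <employee> with <name>Bea</name>
Found at position 4
<salary>32000</salary>

ANSWER: 32000


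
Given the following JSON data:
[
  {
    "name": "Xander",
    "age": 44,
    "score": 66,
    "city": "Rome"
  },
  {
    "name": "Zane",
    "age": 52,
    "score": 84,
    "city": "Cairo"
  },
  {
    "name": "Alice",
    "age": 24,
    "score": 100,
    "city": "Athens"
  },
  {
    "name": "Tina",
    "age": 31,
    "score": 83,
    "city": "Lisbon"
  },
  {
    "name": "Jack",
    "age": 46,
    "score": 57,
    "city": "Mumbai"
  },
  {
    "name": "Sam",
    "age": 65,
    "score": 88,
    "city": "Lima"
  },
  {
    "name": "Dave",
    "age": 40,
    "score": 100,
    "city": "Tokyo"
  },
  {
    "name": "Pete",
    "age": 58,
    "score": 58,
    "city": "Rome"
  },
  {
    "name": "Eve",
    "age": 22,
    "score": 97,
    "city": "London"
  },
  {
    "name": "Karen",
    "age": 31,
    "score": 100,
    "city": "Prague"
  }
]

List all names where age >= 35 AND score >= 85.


Checking both conditions:
  Xander (age=44, score=66) -> no
  Zane (age=52, score=84) -> no
  Alice (age=24, score=100) -> no
  Tina (age=31, score=83) -> no
  Jack (age=46, score=57) -> no
  Sam (age=65, score=88) -> YES
  Dave (age=40, score=100) -> YES
  Pete (age=58, score=58) -> no
  Eve (age=22, score=97) -> no
  Karen (age=31, score=100) -> no


ANSWER: Sam, Dave


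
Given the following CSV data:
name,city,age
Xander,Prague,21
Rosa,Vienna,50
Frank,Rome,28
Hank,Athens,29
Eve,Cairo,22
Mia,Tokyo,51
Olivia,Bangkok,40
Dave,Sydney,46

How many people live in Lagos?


Scanning city column for 'Lagos':
Total matches: 0

ANSWER: 0


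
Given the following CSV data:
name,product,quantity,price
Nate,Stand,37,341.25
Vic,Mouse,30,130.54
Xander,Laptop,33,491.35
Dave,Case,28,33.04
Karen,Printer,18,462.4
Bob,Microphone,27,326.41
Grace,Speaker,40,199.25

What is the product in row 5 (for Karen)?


Row 5: Karen
Column 'product' = Printer

ANSWER: Printer


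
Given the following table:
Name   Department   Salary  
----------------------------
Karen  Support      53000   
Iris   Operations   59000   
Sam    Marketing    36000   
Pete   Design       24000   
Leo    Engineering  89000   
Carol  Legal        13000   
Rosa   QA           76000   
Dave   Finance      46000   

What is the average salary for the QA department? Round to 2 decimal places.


QA department members:
  Rosa: 76000
Sum = 76000
Count = 1
Average = 76000 / 1 = 76000.00

ANSWER: 76000.00


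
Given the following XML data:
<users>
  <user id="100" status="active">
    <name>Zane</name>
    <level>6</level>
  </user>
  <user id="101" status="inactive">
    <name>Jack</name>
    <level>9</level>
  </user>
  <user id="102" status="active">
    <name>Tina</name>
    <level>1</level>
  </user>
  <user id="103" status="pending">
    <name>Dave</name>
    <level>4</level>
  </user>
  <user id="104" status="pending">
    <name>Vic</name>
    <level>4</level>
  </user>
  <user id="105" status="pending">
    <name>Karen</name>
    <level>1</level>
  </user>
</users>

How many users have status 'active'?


Counting users with status='active':
  Zane (id=100) -> MATCH
  Tina (id=102) -> MATCH
Count: 2

ANSWER: 2


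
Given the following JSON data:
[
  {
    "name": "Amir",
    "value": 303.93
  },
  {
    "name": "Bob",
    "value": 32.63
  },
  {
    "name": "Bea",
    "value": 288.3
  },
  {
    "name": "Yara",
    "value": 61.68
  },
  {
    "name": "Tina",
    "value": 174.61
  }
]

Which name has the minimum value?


Comparing values:
  Amir: 303.93
  Bob: 32.63
  Bea: 288.3
  Yara: 61.68
  Tina: 174.61
Minimum: Bob (32.63)

ANSWER: Bob


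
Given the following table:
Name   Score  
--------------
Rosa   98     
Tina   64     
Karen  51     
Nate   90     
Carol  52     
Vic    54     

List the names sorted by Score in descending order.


Sorting by Score (descending):
  Rosa: 98
  Nate: 90
  Tina: 64
  Vic: 54
  Carol: 52
  Karen: 51


ANSWER: Rosa, Nate, Tina, Vic, Carol, Karen


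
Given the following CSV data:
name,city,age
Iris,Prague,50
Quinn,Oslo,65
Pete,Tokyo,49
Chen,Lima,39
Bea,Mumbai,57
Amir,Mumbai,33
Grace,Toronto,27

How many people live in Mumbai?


Scanning city column for 'Mumbai':
  Row 5: Bea -> MATCH
  Row 6: Amir -> MATCH
Total matches: 2

ANSWER: 2


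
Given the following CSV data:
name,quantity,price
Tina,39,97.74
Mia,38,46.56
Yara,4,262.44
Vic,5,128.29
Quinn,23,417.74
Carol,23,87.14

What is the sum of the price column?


Values in 'price' column:
  Row 1: 97.74
  Row 2: 46.56
  Row 3: 262.44
  Row 4: 128.29
  Row 5: 417.74
  Row 6: 87.14
Sum = 97.74 + 46.56 + 262.44 + 128.29 + 417.74 + 87.14 = 1039.91

ANSWER: 1039.91


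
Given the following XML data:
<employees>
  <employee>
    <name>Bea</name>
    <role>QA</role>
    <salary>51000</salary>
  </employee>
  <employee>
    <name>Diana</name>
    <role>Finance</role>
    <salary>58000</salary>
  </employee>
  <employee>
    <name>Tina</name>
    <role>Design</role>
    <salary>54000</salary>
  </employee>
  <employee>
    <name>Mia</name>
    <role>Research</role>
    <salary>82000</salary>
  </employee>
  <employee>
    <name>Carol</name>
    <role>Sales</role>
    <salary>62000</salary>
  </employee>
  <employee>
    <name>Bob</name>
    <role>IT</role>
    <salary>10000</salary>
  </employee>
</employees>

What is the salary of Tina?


Searching for <employee> with <name>Tina</name>
Found at position 3
<salary>54000</salary>

ANSWER: 54000


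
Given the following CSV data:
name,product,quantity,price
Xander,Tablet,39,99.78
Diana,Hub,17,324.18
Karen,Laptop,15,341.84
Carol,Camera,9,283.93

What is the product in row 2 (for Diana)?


Row 2: Diana
Column 'product' = Hub

ANSWER: Hub


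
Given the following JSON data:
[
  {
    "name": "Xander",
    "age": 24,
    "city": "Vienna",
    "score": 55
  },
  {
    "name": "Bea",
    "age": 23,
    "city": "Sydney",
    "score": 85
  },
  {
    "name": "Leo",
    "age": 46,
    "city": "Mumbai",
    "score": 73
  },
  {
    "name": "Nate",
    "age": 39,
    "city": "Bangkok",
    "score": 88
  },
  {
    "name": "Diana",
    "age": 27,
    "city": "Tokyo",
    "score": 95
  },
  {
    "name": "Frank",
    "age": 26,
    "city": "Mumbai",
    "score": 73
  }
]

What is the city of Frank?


Looking up record where name = Frank
Record index: 5
Field 'city' = Mumbai

ANSWER: Mumbai


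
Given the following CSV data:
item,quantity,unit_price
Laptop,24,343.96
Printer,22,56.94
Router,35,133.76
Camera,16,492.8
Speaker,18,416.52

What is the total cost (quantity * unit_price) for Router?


Row: Router
quantity = 35
unit_price = 133.76
total = 35 * 133.76 = 4681.6

ANSWER: 4681.6


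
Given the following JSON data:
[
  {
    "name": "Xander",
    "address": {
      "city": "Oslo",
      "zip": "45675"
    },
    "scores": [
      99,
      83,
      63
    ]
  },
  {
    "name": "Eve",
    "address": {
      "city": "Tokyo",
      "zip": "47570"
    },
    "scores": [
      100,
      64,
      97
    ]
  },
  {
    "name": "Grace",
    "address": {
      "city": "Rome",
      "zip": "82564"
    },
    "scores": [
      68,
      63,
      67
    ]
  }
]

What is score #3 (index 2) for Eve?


Path: records[1].scores[2]
Value: 97

ANSWER: 97


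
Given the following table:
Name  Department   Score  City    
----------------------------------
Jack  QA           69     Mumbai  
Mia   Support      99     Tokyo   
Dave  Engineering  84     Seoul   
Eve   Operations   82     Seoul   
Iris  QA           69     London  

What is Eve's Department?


Row 4: Eve
Department = Operations

ANSWER: Operations


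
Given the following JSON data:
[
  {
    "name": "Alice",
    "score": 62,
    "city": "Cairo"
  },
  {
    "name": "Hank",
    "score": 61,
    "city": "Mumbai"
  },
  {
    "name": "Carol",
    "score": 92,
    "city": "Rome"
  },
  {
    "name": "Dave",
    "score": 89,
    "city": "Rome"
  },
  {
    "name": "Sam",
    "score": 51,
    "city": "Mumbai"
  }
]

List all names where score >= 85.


Filtering records where score >= 85:
  Alice (score=62) -> no
  Hank (score=61) -> no
  Carol (score=92) -> YES
  Dave (score=89) -> YES
  Sam (score=51) -> no


ANSWER: Carol, Dave


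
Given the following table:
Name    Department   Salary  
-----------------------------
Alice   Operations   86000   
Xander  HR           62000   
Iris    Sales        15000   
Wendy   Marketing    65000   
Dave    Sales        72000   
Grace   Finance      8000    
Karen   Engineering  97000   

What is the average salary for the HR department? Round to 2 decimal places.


HR department members:
  Xander: 62000
Sum = 62000
Count = 1
Average = 62000 / 1 = 62000.00

ANSWER: 62000.00


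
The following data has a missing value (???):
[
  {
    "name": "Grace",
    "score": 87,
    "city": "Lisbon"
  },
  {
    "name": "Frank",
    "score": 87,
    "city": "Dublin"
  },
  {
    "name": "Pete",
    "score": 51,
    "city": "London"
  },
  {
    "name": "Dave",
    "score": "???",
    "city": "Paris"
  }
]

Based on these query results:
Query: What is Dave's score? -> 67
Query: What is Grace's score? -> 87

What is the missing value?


The missing value is Dave's score
From query: Dave's score = 67

ANSWER: 67


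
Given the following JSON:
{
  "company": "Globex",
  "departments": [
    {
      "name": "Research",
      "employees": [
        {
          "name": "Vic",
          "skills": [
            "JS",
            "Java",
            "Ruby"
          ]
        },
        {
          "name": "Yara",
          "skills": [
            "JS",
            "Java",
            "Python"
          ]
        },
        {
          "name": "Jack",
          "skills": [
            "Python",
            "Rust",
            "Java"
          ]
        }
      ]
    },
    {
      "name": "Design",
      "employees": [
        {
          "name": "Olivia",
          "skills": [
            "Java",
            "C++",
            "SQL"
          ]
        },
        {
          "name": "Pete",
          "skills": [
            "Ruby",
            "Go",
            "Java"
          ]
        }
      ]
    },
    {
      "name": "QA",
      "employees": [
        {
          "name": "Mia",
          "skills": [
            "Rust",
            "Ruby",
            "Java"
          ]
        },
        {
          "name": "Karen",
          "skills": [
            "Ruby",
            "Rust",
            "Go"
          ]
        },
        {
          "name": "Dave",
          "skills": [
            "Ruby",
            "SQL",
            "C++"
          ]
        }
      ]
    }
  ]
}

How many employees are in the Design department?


Path: departments[1].employees
Count: 2

ANSWER: 2


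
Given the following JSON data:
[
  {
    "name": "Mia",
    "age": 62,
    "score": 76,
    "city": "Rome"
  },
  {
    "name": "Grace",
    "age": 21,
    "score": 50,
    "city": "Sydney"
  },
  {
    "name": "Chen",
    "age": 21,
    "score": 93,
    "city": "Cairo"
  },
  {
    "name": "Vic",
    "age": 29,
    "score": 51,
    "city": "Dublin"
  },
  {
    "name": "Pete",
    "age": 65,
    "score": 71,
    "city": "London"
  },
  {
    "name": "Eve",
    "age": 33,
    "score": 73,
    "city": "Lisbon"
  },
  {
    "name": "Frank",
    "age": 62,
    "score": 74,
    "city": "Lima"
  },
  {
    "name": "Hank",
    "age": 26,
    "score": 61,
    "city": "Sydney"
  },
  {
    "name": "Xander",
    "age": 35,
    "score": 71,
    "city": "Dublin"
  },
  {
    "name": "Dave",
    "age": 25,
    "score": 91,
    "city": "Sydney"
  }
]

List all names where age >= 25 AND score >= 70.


Checking both conditions:
  Mia (age=62, score=76) -> YES
  Grace (age=21, score=50) -> no
  Chen (age=21, score=93) -> no
  Vic (age=29, score=51) -> no
  Pete (age=65, score=71) -> YES
  Eve (age=33, score=73) -> YES
  Frank (age=62, score=74) -> YES
  Hank (age=26, score=61) -> no
  Xander (age=35, score=71) -> YES
  Dave (age=25, score=91) -> YES


ANSWER: Mia, Pete, Eve, Frank, Xander, Dave


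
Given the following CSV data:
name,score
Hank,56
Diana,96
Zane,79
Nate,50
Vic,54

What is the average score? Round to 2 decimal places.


Scores: 56, 96, 79, 50, 54
Sum = 335
Count = 5
Average = 335 / 5 = 67.00

ANSWER: 67.00


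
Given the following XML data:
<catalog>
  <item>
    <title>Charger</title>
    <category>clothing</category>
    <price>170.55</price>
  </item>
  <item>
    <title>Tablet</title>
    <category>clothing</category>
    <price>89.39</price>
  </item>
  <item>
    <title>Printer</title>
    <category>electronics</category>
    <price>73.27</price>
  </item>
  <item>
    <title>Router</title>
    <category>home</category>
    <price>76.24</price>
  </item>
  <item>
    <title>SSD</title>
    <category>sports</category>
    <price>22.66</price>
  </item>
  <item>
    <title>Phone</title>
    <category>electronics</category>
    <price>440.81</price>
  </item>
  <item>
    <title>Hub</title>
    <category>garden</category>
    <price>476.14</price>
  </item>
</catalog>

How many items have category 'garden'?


Scanning <item> elements for <category>garden</category>:
  Item 7: Hub -> MATCH
Count: 1

ANSWER: 1


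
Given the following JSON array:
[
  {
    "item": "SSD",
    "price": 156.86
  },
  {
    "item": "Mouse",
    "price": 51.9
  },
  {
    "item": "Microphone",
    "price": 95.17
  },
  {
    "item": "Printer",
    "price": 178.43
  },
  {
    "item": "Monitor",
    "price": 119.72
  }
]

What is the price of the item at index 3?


Array index 3 -> Printer
price = 178.43

ANSWER: 178.43


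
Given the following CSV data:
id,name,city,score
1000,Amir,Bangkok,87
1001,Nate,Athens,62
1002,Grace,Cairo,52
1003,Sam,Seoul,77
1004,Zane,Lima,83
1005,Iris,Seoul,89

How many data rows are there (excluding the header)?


Counting rows (excluding header):
Header: id,name,city,score
Data rows: 6

ANSWER: 6


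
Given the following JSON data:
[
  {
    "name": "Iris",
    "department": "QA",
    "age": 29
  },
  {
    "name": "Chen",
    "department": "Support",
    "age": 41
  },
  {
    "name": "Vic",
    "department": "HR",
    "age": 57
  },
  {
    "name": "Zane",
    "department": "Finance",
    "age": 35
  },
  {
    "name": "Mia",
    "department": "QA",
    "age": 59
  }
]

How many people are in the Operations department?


Scanning records for department = Operations
  No matches found
Count: 0

ANSWER: 0


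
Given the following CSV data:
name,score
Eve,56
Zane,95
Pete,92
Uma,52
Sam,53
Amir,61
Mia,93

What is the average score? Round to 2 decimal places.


Scores: 56, 95, 92, 52, 53, 61, 93
Sum = 502
Count = 7
Average = 502 / 7 = 71.71

ANSWER: 71.71


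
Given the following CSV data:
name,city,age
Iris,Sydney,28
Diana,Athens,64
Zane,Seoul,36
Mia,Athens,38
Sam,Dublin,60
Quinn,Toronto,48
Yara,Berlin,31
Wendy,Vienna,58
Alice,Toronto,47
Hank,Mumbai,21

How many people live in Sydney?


Scanning city column for 'Sydney':
  Row 1: Iris -> MATCH
Total matches: 1

ANSWER: 1


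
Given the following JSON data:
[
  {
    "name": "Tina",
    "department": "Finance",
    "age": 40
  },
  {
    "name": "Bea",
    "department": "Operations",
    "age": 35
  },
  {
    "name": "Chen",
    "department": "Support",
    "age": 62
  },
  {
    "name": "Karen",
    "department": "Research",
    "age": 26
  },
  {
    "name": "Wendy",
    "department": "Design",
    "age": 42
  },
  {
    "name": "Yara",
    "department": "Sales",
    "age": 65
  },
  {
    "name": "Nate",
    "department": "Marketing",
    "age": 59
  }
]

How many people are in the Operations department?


Scanning records for department = Operations
  Record 1: Bea
Count: 1

ANSWER: 1


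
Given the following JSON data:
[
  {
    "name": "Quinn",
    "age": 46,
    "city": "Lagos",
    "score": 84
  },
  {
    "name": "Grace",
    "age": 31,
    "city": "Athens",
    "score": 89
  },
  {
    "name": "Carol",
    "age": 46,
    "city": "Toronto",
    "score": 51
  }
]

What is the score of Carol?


Looking up record where name = Carol
Record index: 2
Field 'score' = 51

ANSWER: 51


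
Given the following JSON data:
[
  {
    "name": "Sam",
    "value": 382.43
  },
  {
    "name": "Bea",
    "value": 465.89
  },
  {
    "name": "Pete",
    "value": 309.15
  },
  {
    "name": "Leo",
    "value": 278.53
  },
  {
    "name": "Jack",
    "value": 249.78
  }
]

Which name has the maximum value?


Comparing values:
  Sam: 382.43
  Bea: 465.89
  Pete: 309.15
  Leo: 278.53
  Jack: 249.78
Maximum: Bea (465.89)

ANSWER: Bea
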